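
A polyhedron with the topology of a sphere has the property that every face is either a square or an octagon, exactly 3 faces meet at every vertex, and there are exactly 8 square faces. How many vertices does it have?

16

Let x be the number of octagons; then F = 8 + x.
Edge–face incidences: 2E = 4·8 + 8·x = 32 + 8x.
Every vertex has degree 3, so 3V = 2E.
Euler: V − E + F = 2 ⇒ (2E)/3 − E + (8 + x) = 2.
Multiply by 6: 2·(2E) − 3·(2E) + 6·(8 + x) = 12, i.e. 48 + 6x − (32 + 8x) = 12.
Collecting terms: −2x + 16 = 12, so −2x = −4, so x = 2.
Then 2E = 32 + 8·2 = 48, so E = 24, V = 2E/3 = 16, F = 8 + 2 = 10.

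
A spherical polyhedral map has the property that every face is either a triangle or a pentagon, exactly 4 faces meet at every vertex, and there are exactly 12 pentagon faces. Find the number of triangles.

Let x be the number of triangles; then F = 12 + x.
Edge–face incidences: 2E = 5·12 + 3·x = 60 + 3x.
Every vertex has degree 4, so 4V = 2E.
Euler: V − E + F = 2 ⇒ (2E)/4 − E + (12 + x) = 2.
Multiply by 8: 2·(2E) − 4·(2E) + 8·(12 + x) = 16, i.e. 96 + 8x − 2·(60 + 3x) = 16.
Collecting terms: 2x − 24 = 16, so 2x = 40, so x = 20.
Then 2E = 60 + 3·20 = 120, so E = 60, V = 2E/4 = 30, F = 12 + 20 = 32.

20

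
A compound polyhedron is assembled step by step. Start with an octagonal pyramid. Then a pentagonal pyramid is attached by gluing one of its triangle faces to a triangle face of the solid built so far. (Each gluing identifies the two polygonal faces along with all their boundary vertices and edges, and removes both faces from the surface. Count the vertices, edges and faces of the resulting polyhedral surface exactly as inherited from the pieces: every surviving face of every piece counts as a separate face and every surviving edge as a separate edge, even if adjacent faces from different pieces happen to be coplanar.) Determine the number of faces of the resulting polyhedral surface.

13

An octagonal pyramid: V=9, E=16, F=9.
Attach a pentagonal pyramid (V=6, E=10, F=6) along a 3-gon: merge 3 vertices and 3 edges, delete both glued faces → V=12, E=23, F=13.
Check: V − E + F = 12 − 23 + 13 = 2.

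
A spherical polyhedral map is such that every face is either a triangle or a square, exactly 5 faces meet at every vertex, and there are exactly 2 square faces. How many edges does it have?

Let x be the number of triangles; then F = 2 + x.
Edge–face incidences: 2E = 4·2 + 3·x = 8 + 3x.
Every vertex has degree 5, so 5V = 2E.
Euler: V − E + F = 2 ⇒ (2E)/5 − E + (2 + x) = 2.
Multiply by 10: 2·(2E) − 5·(2E) + 10·(2 + x) = 20, i.e. 20 + 10x − 3·(8 + 3x) = 20.
Collecting terms: x − 4 = 20, so x = 24.
Then 2E = 8 + 3·24 = 80, so E = 40, V = 2E/5 = 16, F = 2 + 24 = 26.

40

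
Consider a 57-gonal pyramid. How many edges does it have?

114

A pyramid on an n-gon base has one n-gon and n triangles: V = 57 + 1 = 58, E = 2·57 = 114, F = 57 + 1 = 58.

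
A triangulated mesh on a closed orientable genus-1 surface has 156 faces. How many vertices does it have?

78

χ = 2 − 2·1 = 0, and every face is a triangle so 3F = 2E.
E = 3·156/2 = 234. Then V = 0 + E − F = 0 + 234 − 156 = 78.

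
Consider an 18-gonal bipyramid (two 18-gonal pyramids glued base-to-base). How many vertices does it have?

20

A bipyramid over an n-gon has 2n triangular faces and n + 2 vertices: V = 18 + 2 = 20, E = 3·18 = 54, F = 2·18 = 36.
Check: V − E + F = 20 − 54 + 36 = 2.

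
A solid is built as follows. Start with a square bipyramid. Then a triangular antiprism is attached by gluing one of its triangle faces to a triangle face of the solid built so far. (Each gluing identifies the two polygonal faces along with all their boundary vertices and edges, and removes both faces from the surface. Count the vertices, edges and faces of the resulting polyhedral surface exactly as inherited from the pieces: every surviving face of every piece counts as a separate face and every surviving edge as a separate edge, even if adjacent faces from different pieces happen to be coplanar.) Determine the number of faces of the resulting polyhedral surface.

A square bipyramid: V=6, E=12, F=8.
Attach a triangular antiprism (V=6, E=12, F=8) along a 3-gon: merge 3 vertices and 3 edges, delete both glued faces → V=9, E=21, F=14.
Check: V − E + F = 9 − 21 + 14 = 2.

14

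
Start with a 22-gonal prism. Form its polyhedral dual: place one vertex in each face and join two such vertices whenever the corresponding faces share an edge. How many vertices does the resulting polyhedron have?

The base solid has V = 44, E = 66, F = 24.
The dual swaps V and F and preserves E: V′ = F = 24, E′ = E = 66, F′ = V = 44.

24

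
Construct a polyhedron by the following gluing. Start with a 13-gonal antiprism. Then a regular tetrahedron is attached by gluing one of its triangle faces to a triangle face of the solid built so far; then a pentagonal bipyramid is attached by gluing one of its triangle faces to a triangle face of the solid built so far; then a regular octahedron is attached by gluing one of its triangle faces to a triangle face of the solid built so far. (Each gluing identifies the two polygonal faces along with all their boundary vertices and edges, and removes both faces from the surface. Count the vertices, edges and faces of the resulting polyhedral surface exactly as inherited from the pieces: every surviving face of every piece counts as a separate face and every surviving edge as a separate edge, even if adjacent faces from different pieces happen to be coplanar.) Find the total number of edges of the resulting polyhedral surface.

76

A 13-gonal antiprism: V=26, E=52, F=28.
Attach a regular tetrahedron (V=4, E=6, F=4) along a 3-gon: merge 3 vertices and 3 edges, delete both glued faces → V=27, E=55, F=30.
Attach a pentagonal bipyramid (V=7, E=15, F=10) along a 3-gon: merge 3 vertices and 3 edges, delete both glued faces → V=31, E=67, F=38.
Attach a regular octahedron (V=6, E=12, F=8) along a 3-gon: merge 3 vertices and 3 edges, delete both glued faces → V=34, E=76, F=44.
Check: V − E + F = 34 − 76 + 44 = 2.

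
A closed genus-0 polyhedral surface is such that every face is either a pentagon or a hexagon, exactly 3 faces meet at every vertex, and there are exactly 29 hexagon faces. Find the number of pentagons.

Let x be the number of pentagons; then F = 29 + x.
Edge–face incidences: 2E = 6·29 + 5·x = 174 + 5x.
Every vertex has degree 3, so 3V = 2E.
Euler: V − E + F = 2 ⇒ (2E)/3 − E + (29 + x) = 2.
Multiply by 6: 2·(2E) − 3·(2E) + 6·(29 + x) = 12, i.e. 174 + 6x − (174 + 5x) = 12.
Collecting terms: x = 12.
Then 2E = 174 + 5·12 = 234, so E = 117, V = 2E/3 = 78, F = 29 + 12 = 41.

12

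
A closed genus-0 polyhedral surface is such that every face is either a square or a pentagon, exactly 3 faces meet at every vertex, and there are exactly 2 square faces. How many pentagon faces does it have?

8

Let x be the number of pentagons; then F = 2 + x.
Edge–face incidences: 2E = 4·2 + 5·x = 8 + 5x.
Every vertex has degree 3, so 3V = 2E.
Euler: V − E + F = 2 ⇒ (2E)/3 − E + (2 + x) = 2.
Multiply by 6: 2·(2E) − 3·(2E) + 6·(2 + x) = 12, i.e. 12 + 6x − (8 + 5x) = 12.
Collecting terms: x + 4 = 12, so x = 8.
Then 2E = 8 + 5·8 = 48, so E = 24, V = 2E/3 = 16, F = 2 + 8 = 10.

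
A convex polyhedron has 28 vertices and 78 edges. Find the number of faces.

52

Here V − E + F = 2.
F = 2 − V + E = 2 − 28 + 78 = 52.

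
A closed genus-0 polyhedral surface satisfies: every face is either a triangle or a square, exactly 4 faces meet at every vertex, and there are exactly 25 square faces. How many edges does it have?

62

Let x be the number of triangles; then F = 25 + x.
Edge–face incidences: 2E = 4·25 + 3·x = 100 + 3x.
Every vertex has degree 4, so 4V = 2E.
Euler: V − E + F = 2 ⇒ (2E)/4 − E + (25 + x) = 2.
Multiply by 8: 2·(2E) − 4·(2E) + 8·(25 + x) = 16, i.e. 200 + 8x − 2·(100 + 3x) = 16.
Collecting terms: 2x = 16, so x = 8.
Then 2E = 100 + 3·8 = 124, so E = 62, V = 2E/4 = 31, F = 25 + 8 = 33.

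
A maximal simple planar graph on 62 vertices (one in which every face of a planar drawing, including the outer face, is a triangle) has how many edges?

180

In a plane triangulation 3F = 2E and V − E + F = 2, so E = 3V − 6 = 3·62 − 6 = 180.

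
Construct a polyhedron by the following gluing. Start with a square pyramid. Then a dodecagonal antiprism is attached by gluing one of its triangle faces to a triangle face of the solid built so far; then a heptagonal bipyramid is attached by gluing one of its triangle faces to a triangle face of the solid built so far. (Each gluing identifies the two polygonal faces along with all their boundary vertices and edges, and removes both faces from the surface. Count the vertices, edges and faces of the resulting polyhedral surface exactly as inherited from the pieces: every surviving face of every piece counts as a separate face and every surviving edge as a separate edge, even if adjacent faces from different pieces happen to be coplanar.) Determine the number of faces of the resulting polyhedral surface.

A square pyramid: V=5, E=8, F=5.
Attach a dodecagonal antiprism (V=24, E=48, F=26) along a 3-gon: merge 3 vertices and 3 edges, delete both glued faces → V=26, E=53, F=29.
Attach a heptagonal bipyramid (V=9, E=21, F=14) along a 3-gon: merge 3 vertices and 3 edges, delete both glued faces → V=32, E=71, F=41.
Check: V − E + F = 32 − 71 + 41 = 2.

41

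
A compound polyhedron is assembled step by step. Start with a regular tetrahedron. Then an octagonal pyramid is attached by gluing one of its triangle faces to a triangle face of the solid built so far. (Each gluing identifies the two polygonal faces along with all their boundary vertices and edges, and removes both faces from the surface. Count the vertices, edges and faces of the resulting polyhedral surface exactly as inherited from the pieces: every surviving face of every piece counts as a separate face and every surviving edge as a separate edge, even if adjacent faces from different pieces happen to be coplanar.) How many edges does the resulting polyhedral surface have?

19

A regular tetrahedron: V=4, E=6, F=4.
Attach an octagonal pyramid (V=9, E=16, F=9) along a 3-gon: merge 3 vertices and 3 edges, delete both glued faces → V=10, E=19, F=11.
Check: V − E + F = 10 − 19 + 11 = 2.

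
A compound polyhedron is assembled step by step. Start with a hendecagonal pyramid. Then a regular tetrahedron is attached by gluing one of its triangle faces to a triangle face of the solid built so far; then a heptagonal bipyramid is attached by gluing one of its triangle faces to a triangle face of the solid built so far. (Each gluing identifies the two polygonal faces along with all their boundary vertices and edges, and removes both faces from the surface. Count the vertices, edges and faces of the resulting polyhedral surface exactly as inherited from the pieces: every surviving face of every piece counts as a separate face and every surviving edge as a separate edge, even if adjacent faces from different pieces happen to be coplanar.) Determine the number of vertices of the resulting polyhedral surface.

19

A hendecagonal pyramid: V=12, E=22, F=12.
Attach a regular tetrahedron (V=4, E=6, F=4) along a 3-gon: merge 3 vertices and 3 edges, delete both glued faces → V=13, E=25, F=14.
Attach a heptagonal bipyramid (V=9, E=21, F=14) along a 3-gon: merge 3 vertices and 3 edges, delete both glued faces → V=19, E=43, F=26.
Check: V − E + F = 19 − 43 + 26 = 2.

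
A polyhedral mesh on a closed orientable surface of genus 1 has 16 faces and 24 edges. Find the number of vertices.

For a closed orientable surface of genus 1, χ = 2 − 2·1 = 0.
V = 0 + E − F = 0 + 24 − 16 = 8.

8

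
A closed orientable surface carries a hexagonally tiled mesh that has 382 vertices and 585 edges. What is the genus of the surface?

Every face is a hexagon and each edge borders two faces, so 6F = 2·585, giving F = 195.
χ = V − E + F = 382 − 585 + 195 = -8.
For a closed orientable surface χ = 2 − 2g, so g = (2 − (-8))/2 = 5.

5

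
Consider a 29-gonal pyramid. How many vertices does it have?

30

A pyramid on an n-gon base has one n-gon and n triangles: V = 29 + 1 = 30, E = 2·29 = 58, F = 29 + 1 = 30.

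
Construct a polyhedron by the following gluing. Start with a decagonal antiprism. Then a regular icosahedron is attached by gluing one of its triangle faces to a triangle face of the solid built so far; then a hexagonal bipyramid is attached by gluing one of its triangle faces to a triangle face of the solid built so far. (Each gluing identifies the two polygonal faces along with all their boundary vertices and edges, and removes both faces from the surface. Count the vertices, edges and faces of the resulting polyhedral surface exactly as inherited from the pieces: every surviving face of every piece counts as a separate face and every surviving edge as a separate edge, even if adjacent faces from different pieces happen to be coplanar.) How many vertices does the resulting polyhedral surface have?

A decagonal antiprism: V=20, E=40, F=22.
Attach a regular icosahedron (V=12, E=30, F=20) along a 3-gon: merge 3 vertices and 3 edges, delete both glued faces → V=29, E=67, F=40.
Attach a hexagonal bipyramid (V=8, E=18, F=12) along a 3-gon: merge 3 vertices and 3 edges, delete both glued faces → V=34, E=82, F=50.
Check: V − E + F = 34 − 82 + 50 = 2.

34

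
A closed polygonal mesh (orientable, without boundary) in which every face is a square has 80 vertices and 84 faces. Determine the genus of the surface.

3

Every face is a square, so 2E = 4·84 = 336, giving E = 168.
χ = V − E + F = 80 − 168 + 84 = -4.
For a closed orientable surface χ = 2 − 2g, so g = (2 − (-4))/2 = 3.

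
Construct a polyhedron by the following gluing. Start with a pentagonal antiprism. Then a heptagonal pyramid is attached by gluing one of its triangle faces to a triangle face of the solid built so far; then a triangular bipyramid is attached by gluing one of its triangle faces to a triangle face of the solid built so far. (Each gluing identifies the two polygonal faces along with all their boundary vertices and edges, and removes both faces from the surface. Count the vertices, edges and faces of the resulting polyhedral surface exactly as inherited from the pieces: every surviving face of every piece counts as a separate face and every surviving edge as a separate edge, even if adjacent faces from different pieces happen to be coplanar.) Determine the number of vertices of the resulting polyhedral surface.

A pentagonal antiprism: V=10, E=20, F=12.
Attach a heptagonal pyramid (V=8, E=14, F=8) along a 3-gon: merge 3 vertices and 3 edges, delete both glued faces → V=15, E=31, F=18.
Attach a triangular bipyramid (V=5, E=9, F=6) along a 3-gon: merge 3 vertices and 3 edges, delete both glued faces → V=17, E=37, F=22.
Check: V − E + F = 17 − 37 + 22 = 2.

17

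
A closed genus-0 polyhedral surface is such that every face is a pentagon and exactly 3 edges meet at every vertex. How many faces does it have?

12

Each face has 5 edges and each edge borders two faces, so 2E = 5F.
Each vertex has degree 3, so 3V = 2E and hence V = 5F/3.
Euler: V − E + F = 2 ⇒ (5F/3) − (5F/2) + F = 2.
Multiply by 6: (10 − 15 + 6)F = 12, i.e. 1F = 12.
So F = 12, E = 5·12/2 = 30, V = 5·12/3 = 20.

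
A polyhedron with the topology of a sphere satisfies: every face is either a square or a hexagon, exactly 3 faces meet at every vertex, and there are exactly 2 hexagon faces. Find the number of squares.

Let x be the number of squares; then F = 2 + x.
Edge–face incidences: 2E = 6·2 + 4·x = 12 + 4x.
Every vertex has degree 3, so 3V = 2E.
Euler: V − E + F = 2 ⇒ (2E)/3 − E + (2 + x) = 2.
Multiply by 6: 2·(2E) − 3·(2E) + 6·(2 + x) = 12, i.e. 12 + 6x − (12 + 4x) = 12.
Collecting terms: 2x = 12, so x = 6.
Then 2E = 12 + 4·6 = 36, so E = 18, V = 2E/3 = 12, F = 2 + 6 = 8.

6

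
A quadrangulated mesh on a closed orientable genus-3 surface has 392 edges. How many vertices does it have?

192

χ = 2 − 2·3 = -4, and every face is a square so 4F = 2E.
F = 2E/4 = 196. Then V = -4 + E − F = -4 + 392 − 196 = 192.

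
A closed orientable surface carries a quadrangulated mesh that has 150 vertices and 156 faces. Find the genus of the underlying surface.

Every face is a square, so 2E = 4·156 = 624, giving E = 312.
χ = V − E + F = 150 − 312 + 156 = -6.
For a closed orientable surface χ = 2 − 2g, so g = (2 − (-6))/2 = 4.

4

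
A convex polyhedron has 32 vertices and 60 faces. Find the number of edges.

90

Here V − E + F = 2.
E = V + F − (2) = 32 + 60 − (2) = 90.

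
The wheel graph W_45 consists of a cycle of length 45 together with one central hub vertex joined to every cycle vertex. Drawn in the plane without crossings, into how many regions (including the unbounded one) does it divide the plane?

W_45 has V = 45 + 1 = 46 vertices and E = 2·45 = 90 edges.
By Euler's formula F = 2 − V + E = 2 − 46 + 90 = 46.

46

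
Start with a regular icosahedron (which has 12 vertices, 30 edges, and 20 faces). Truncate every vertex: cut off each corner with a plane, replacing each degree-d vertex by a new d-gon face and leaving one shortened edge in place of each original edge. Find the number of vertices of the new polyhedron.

Truncation replaces each original edge-end by a new vertex, so V′ = 2E = 60.
Each original edge survives, and each old vertex of degree d contributes d new edges; summing degrees gives Σd = 2E, so E′ = E + 2E = 3E = 90.
Each original face survives and each original vertex becomes one new face: F′ = F + V = 32.

60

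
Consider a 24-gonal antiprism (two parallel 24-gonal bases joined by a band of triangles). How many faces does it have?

50

An antiprism on an n-gon has two n-gon caps and 2n triangles: V = 2·24 = 48, E = 4·24 = 96, F = 2·24 + 2 = 50.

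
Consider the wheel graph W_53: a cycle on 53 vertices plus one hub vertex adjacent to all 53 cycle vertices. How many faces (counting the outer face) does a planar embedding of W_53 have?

54

W_53 has V = 53 + 1 = 54 vertices and E = 2·53 = 106 edges.
By Euler's formula F = 2 − V + E = 2 − 54 + 106 = 54.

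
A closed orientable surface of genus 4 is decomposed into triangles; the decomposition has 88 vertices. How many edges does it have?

χ = 2 − 2·4 = -6, and every face is a triangle so 3F = 2E.
V − E + F = -6 with E = 3F/2 gives 88 − (3/2 − 1)·F = -6, so F = 188 and E = 282.

282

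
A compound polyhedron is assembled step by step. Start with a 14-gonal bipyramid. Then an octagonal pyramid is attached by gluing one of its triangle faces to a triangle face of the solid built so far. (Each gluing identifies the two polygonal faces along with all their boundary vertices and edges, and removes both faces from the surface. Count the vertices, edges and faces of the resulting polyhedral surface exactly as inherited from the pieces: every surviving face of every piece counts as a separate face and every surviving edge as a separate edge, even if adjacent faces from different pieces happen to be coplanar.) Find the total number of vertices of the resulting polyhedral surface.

22

A 14-gonal bipyramid: V=16, E=42, F=28.
Attach an octagonal pyramid (V=9, E=16, F=9) along a 3-gon: merge 3 vertices and 3 edges, delete both glued faces → V=22, E=55, F=35.
Check: V − E + F = 22 − 55 + 35 = 2.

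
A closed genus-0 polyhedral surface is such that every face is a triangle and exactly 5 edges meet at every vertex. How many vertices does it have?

12

Each face has 3 edges and each edge borders two faces, so 2E = 3F.
Each vertex has degree 5, so 5V = 2E and hence V = 3F/5.
Euler: V − E + F = 2 ⇒ (3F/5) − (3F/2) + F = 2.
Multiply by 10: (6 − 15 + 10)F = 20, i.e. 1F = 20.
So F = 20, E = 3·20/2 = 30, V = 3·20/5 = 12.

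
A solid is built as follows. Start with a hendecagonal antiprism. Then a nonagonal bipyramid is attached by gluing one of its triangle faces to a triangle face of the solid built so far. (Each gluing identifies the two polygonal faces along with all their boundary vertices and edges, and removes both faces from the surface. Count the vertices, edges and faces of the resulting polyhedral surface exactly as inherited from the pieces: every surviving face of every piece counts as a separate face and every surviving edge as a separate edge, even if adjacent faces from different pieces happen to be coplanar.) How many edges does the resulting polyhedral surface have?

A hendecagonal antiprism: V=22, E=44, F=24.
Attach a nonagonal bipyramid (V=11, E=27, F=18) along a 3-gon: merge 3 vertices and 3 edges, delete both glued faces → V=30, E=68, F=40.
Check: V − E + F = 30 − 68 + 40 = 2.

68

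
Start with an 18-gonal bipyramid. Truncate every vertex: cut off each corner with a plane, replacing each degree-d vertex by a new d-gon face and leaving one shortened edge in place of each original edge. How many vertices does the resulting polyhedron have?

108

The base solid has V = 20, E = 54, F = 36.
Truncation replaces each original edge-end by a new vertex, so V′ = 2E = 108.
Each original edge survives, and each old vertex of degree d contributes d new edges; summing degrees gives Σd = 2E, so E′ = E + 2E = 3E = 162.
Each original face survives and each original vertex becomes one new face: F′ = F + V = 56.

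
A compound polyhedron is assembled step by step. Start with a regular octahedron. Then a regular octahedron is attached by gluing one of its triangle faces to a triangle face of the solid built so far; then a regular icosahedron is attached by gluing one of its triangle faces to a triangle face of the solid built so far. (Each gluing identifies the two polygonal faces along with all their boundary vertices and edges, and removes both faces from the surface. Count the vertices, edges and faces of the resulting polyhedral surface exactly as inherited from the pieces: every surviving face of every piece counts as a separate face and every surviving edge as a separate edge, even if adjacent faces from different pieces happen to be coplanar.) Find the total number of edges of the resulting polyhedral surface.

A regular octahedron: V=6, E=12, F=8.
Attach a regular octahedron (V=6, E=12, F=8) along a 3-gon: merge 3 vertices and 3 edges, delete both glued faces → V=9, E=21, F=14.
Attach a regular icosahedron (V=12, E=30, F=20) along a 3-gon: merge 3 vertices and 3 edges, delete both glued faces → V=18, E=48, F=32.
Check: V − E + F = 18 − 48 + 32 = 2.

48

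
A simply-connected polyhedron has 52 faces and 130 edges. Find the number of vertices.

Here V − E + F = 2.
V = 2 + E − F = 2 + 130 − 52 = 80.

80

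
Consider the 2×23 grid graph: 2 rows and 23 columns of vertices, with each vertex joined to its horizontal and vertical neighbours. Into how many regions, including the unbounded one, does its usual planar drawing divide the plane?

23

The grid has V = 2·23 = 46 vertices and E = 2·22 + 23·1 = 67 edges.
F = 2 − V + E = 2 − 46 + 67 = 23.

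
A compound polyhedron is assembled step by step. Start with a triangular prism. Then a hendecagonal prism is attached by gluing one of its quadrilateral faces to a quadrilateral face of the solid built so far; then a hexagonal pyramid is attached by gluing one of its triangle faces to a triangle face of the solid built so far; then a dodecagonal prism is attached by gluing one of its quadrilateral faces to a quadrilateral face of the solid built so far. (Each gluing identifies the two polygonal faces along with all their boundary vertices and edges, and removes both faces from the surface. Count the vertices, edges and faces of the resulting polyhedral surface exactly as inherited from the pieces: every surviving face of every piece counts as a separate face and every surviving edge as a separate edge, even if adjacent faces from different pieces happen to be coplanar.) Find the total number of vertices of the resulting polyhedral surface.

A triangular prism: V=6, E=9, F=5.
Attach a hendecagonal prism (V=22, E=33, F=13) along a 4-gon: merge 4 vertices and 4 edges, delete both glued faces → V=24, E=38, F=16.
Attach a hexagonal pyramid (V=7, E=12, F=7) along a 3-gon: merge 3 vertices and 3 edges, delete both glued faces → V=28, E=47, F=21.
Attach a dodecagonal prism (V=24, E=36, F=14) along a 4-gon: merge 4 vertices and 4 edges, delete both glued faces → V=48, E=79, F=33.
Check: V − E + F = 48 − 79 + 33 = 2.

48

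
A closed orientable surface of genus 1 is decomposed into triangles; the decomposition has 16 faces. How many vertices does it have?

χ = 2 − 2·1 = 0, and every face is a triangle so 3F = 2E.
E = 3·16/2 = 24. Then V = 0 + E − F = 0 + 24 − 16 = 8.

8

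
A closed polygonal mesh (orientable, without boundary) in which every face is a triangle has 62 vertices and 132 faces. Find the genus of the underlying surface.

3

Every face is a triangle, so 2E = 3·132 = 396, giving E = 198.
χ = V − E + F = 62 − 198 + 132 = -4.
For a closed orientable surface χ = 2 − 2g, so g = (2 − (-4))/2 = 3.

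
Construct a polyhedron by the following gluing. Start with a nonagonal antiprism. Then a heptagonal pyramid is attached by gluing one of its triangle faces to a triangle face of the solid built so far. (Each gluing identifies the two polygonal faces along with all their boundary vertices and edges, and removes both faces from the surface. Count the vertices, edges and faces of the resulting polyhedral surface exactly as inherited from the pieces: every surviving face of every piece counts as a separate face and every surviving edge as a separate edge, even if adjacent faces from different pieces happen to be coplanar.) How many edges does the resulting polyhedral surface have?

A nonagonal antiprism: V=18, E=36, F=20.
Attach a heptagonal pyramid (V=8, E=14, F=8) along a 3-gon: merge 3 vertices and 3 edges, delete both glued faces → V=23, E=47, F=26.
Check: V − E + F = 23 − 47 + 26 = 2.

47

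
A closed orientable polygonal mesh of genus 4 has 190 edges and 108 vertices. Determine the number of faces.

76

For a closed orientable surface of genus 4, χ = 2 − 2·4 = -6.
F = -6 − V + E = -6 − 108 + 190 = 76.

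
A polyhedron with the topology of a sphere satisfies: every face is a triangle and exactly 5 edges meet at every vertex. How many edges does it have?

30

Each face has 3 edges and each edge borders two faces, so 2E = 3F.
Each vertex has degree 5, so 5V = 2E and hence V = 3F/5.
Euler: V − E + F = 2 ⇒ (3F/5) − (3F/2) + F = 2.
Multiply by 10: (6 − 15 + 10)F = 20, i.e. 1F = 20.
So F = 20, E = 3·20/2 = 30, V = 3·20/5 = 12.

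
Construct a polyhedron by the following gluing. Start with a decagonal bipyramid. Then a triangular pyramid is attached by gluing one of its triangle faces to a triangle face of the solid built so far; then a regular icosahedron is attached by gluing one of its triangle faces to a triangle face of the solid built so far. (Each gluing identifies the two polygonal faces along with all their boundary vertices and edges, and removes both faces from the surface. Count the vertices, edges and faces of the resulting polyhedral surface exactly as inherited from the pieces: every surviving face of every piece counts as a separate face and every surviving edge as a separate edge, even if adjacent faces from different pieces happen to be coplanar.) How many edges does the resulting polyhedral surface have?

60

A decagonal bipyramid: V=12, E=30, F=20.
Attach a triangular pyramid (V=4, E=6, F=4) along a 3-gon: merge 3 vertices and 3 edges, delete both glued faces → V=13, E=33, F=22.
Attach a regular icosahedron (V=12, E=30, F=20) along a 3-gon: merge 3 vertices and 3 edges, delete both glued faces → V=22, E=60, F=40.
Check: V − E + F = 22 − 60 + 40 = 2.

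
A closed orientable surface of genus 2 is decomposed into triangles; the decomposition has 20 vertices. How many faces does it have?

44

χ = 2 − 2·2 = -2, and every face is a triangle so 3F = 2E.
V − E + F = -2 with E = 3F/2 gives 20 − (3/2 − 1)·F = -2, so F = 44 and E = 66.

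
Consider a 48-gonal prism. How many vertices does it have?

96

A prism on an n-gon has two n-gon bases and n rectangular sides: V = 2·48 = 96, E = 3·48 = 144, F = 48 + 2 = 50.
Check: V − E + F = 96 − 144 + 50 = 2.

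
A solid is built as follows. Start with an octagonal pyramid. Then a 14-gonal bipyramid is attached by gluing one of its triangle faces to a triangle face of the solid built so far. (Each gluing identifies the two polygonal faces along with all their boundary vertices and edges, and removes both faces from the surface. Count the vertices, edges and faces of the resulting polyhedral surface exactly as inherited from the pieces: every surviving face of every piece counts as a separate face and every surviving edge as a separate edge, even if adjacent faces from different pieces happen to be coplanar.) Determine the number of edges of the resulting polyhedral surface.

An octagonal pyramid: V=9, E=16, F=9.
Attach a 14-gonal bipyramid (V=16, E=42, F=28) along a 3-gon: merge 3 vertices and 3 edges, delete both glued faces → V=22, E=55, F=35.
Check: V − E + F = 22 − 55 + 35 = 2.

55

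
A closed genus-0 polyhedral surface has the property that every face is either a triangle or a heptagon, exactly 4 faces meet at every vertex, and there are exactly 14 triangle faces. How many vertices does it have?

14

Let x be the number of heptagons; then F = 14 + x.
Edge–face incidences: 2E = 3·14 + 7·x = 42 + 7x.
Every vertex has degree 4, so 4V = 2E.
Euler: V − E + F = 2 ⇒ (2E)/4 − E + (14 + x) = 2.
Multiply by 8: 2·(2E) − 4·(2E) + 8·(14 + x) = 16, i.e. 112 + 8x − 2·(42 + 7x) = 16.
Collecting terms: −6x + 28 = 16, so −6x = −12, so x = 2.
Then 2E = 42 + 7·2 = 56, so E = 28, V = 2E/4 = 14, F = 14 + 2 = 16.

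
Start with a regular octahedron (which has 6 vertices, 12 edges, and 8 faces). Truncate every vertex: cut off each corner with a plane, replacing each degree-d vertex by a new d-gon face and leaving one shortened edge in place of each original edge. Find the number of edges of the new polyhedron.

Truncation replaces each original edge-end by a new vertex, so V′ = 2E = 24.
Each original edge survives, and each old vertex of degree d contributes d new edges; summing degrees gives Σd = 2E, so E′ = E + 2E = 3E = 36.
Each original face survives and each original vertex becomes one new face: F′ = F + V = 14.

36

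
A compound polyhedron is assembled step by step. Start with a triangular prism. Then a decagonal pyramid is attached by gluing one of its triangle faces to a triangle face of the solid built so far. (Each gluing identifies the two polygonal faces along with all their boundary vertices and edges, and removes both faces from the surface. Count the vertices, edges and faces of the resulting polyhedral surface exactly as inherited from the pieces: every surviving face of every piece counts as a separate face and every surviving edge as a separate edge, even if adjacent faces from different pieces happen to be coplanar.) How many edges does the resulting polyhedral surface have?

26

A triangular prism: V=6, E=9, F=5.
Attach a decagonal pyramid (V=11, E=20, F=11) along a 3-gon: merge 3 vertices and 3 edges, delete both glued faces → V=14, E=26, F=14.
Check: V − E + F = 14 − 26 + 14 = 2.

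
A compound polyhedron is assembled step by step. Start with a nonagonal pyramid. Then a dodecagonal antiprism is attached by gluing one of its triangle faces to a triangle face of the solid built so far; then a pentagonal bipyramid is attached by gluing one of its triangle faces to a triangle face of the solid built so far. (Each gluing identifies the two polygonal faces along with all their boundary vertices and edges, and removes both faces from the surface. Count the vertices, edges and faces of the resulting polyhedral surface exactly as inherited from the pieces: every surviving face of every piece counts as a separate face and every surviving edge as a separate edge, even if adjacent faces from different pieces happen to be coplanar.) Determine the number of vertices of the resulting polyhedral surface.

35

A nonagonal pyramid: V=10, E=18, F=10.
Attach a dodecagonal antiprism (V=24, E=48, F=26) along a 3-gon: merge 3 vertices and 3 edges, delete both glued faces → V=31, E=63, F=34.
Attach a pentagonal bipyramid (V=7, E=15, F=10) along a 3-gon: merge 3 vertices and 3 edges, delete both glued faces → V=35, E=75, F=42.
Check: V − E + F = 35 − 75 + 42 = 2.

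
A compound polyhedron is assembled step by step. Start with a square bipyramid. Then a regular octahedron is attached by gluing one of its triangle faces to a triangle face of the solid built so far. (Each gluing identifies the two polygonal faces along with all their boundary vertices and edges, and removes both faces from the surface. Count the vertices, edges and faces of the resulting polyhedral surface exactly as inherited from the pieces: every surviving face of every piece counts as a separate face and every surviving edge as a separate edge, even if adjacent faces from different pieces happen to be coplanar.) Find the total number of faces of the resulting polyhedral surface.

A square bipyramid: V=6, E=12, F=8.
Attach a regular octahedron (V=6, E=12, F=8) along a 3-gon: merge 3 vertices and 3 edges, delete both glued faces → V=9, E=21, F=14.
Check: V − E + F = 9 − 21 + 14 = 2.

14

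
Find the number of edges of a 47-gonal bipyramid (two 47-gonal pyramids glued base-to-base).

A bipyramid over an n-gon has 2n triangular faces and n + 2 vertices: V = 47 + 2 = 49, E = 3·47 = 141, F = 2·47 = 94.

141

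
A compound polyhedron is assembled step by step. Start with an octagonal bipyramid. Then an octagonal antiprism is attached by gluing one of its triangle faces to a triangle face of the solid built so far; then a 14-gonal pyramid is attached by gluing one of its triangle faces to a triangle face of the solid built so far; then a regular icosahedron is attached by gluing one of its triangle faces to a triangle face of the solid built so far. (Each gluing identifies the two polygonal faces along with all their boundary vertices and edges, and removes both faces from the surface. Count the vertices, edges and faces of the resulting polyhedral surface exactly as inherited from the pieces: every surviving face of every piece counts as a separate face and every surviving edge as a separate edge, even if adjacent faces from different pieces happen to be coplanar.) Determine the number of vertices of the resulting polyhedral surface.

44

An octagonal bipyramid: V=10, E=24, F=16.
Attach an octagonal antiprism (V=16, E=32, F=18) along a 3-gon: merge 3 vertices and 3 edges, delete both glued faces → V=23, E=53, F=32.
Attach a 14-gonal pyramid (V=15, E=28, F=15) along a 3-gon: merge 3 vertices and 3 edges, delete both glued faces → V=35, E=78, F=45.
Attach a regular icosahedron (V=12, E=30, F=20) along a 3-gon: merge 3 vertices and 3 edges, delete both glued faces → V=44, E=105, F=63.
Check: V − E + F = 44 − 105 + 63 = 2.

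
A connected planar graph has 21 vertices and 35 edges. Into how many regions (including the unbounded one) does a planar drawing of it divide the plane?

Euler's formula for a connected plane graph: V − E + F = 2, so F = 2 − 21 + 35 = 16.

16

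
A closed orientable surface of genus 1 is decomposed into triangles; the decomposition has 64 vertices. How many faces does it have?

χ = 2 − 2·1 = 0, and every face is a triangle so 3F = 2E.
V − E + F = 0 with E = 3F/2 gives 64 − (3/2 − 1)·F = 0, so F = 128 and E = 192.

128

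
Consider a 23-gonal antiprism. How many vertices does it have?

An antiprism on an n-gon has two n-gon caps and 2n triangles: V = 2·23 = 46, E = 4·23 = 92, F = 2·23 + 2 = 48.

46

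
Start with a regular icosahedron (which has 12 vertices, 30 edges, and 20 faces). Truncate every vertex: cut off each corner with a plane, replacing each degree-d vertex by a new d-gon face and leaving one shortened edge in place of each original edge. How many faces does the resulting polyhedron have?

32

Truncation replaces each original edge-end by a new vertex, so V′ = 2E = 60.
Each original edge survives, and each old vertex of degree d contributes d new edges; summing degrees gives Σd = 2E, so E′ = E + 2E = 3E = 90.
Each original face survives and each original vertex becomes one new face: F′ = F + V = 32.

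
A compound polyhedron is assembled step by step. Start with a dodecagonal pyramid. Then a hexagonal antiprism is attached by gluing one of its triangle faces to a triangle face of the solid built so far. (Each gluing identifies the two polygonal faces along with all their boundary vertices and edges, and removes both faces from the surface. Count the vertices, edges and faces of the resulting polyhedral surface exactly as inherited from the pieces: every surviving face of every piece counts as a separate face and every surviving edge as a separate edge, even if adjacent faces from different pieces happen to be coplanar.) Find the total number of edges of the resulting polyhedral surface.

45

A dodecagonal pyramid: V=13, E=24, F=13.
Attach a hexagonal antiprism (V=12, E=24, F=14) along a 3-gon: merge 3 vertices and 3 edges, delete both glued faces → V=22, E=45, F=25.
Check: V − E + F = 22 − 45 + 25 = 2.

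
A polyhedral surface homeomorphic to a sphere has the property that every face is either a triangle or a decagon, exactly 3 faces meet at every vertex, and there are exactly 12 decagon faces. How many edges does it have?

Let x be the number of triangles; then F = 12 + x.
Edge–face incidences: 2E = 10·12 + 3·x = 120 + 3x.
Every vertex has degree 3, so 3V = 2E.
Euler: V − E + F = 2 ⇒ (2E)/3 − E + (12 + x) = 2.
Multiply by 6: 2·(2E) − 3·(2E) + 6·(12 + x) = 12, i.e. 72 + 6x − (120 + 3x) = 12.
Collecting terms: 3x − 48 = 12, so 3x = 60, so x = 20.
Then 2E = 120 + 3·20 = 180, so E = 90, V = 2E/3 = 60, F = 12 + 20 = 32.

90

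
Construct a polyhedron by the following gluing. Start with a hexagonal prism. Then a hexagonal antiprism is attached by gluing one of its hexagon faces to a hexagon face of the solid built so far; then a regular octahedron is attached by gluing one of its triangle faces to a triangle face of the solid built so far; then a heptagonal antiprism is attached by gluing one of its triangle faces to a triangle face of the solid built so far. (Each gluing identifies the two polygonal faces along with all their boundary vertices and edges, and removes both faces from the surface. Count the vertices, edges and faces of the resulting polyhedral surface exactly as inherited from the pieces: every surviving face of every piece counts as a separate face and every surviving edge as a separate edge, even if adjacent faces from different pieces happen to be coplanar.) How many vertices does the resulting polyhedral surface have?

32

A hexagonal prism: V=12, E=18, F=8.
Attach a hexagonal antiprism (V=12, E=24, F=14) along a 6-gon: merge 6 vertices and 6 edges, delete both glued faces → V=18, E=36, F=20.
Attach a regular octahedron (V=6, E=12, F=8) along a 3-gon: merge 3 vertices and 3 edges, delete both glued faces → V=21, E=45, F=26.
Attach a heptagonal antiprism (V=14, E=28, F=16) along a 3-gon: merge 3 vertices and 3 edges, delete both glued faces → V=32, E=70, F=40.
Check: V − E + F = 32 − 70 + 40 = 2.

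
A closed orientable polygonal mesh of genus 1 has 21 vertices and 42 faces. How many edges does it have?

63

For a closed orientable surface of genus 1, χ = 2 − 2·1 = 0.
E = V + F − (0) = 21 + 42 − (0) = 63.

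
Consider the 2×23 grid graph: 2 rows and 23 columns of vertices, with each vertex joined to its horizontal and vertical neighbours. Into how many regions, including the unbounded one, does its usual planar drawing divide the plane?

23

The grid has V = 2·23 = 46 vertices and E = 2·22 + 23·1 = 67 edges.
F = 2 − V + E = 2 − 46 + 67 = 23.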